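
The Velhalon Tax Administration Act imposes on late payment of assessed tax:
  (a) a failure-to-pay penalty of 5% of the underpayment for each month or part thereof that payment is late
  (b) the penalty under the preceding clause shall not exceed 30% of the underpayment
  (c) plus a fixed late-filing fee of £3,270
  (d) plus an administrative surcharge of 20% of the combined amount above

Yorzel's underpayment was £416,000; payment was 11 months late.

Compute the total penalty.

Penalty: £153,684

Accrued rate: 5% × 11 = 55%, capped at 30% → 30%
Failure-to-pay penalty: 30% of £416,000 = £124,800
Penalty before surcharge: £124,800 + £3,270 = £128,070
Administrative surcharge: 20% of £128,070 = £25,614
Total penalty: £128,070 + £25,614 = £153,684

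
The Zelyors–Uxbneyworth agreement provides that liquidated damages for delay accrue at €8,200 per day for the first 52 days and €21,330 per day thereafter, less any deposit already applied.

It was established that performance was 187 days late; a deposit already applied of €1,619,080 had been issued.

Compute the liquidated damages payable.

€1,686,870

First 52 days: 52 × €8,200 = €426,400
Remaining days: (187 − 52) × €21,330 = €2,879,550
Accrued per-day damages: €426,400 + €2,879,550 = €3,305,950
Less deposit already applied: €3,305,950 − €1,619,080 = €1,686,870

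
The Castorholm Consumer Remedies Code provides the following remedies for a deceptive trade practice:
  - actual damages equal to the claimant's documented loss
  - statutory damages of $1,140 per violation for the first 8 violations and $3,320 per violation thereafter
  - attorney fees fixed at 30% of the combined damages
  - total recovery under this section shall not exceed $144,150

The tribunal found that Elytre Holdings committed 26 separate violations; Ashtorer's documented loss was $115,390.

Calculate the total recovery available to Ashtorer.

$144,150

First 8 violations: 8 × $1,140 = $9,120
Remaining violations: (26 − 8) × $3,320 = $59,760
Statutory damages: $9,120 + $59,760 = $68,880
Combined damages: $115,390 + $68,880 = $184,270
Attorney fees: 30% of $184,270 = $55,281
Total before cap: $184,270 + $55,281 = $239,551
Cap at $144,150: $239,551 exceeds the cap → $144,150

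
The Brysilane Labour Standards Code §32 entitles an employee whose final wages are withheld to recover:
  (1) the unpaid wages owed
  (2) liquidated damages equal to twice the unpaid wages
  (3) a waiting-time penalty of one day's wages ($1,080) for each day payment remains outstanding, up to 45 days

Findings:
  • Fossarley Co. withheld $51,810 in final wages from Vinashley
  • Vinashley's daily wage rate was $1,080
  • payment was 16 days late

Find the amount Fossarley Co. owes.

Total award: $172,710

Doubled: 2 × $51,810 = $103,620
Penalty days: min(16, 45) = 16
Waiting-time penalty: 16 × $1,080 = $17,280
Total award: $51,810 + $103,620 + $17,280 = $172,710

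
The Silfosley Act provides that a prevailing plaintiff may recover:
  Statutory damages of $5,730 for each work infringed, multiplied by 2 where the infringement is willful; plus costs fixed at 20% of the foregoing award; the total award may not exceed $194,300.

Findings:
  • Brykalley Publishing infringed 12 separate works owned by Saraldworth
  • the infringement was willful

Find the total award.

Statutory damages: 12 × $5,730 = $68,760
Doubled: 2 × $68,760 = $137,520
Costs: 20% of $137,520 = $27,504
Award plus costs: $137,520 + $27,504 = $165,024
Cap at $194,300: $165,024 is within the cap, no reduction.

$165,024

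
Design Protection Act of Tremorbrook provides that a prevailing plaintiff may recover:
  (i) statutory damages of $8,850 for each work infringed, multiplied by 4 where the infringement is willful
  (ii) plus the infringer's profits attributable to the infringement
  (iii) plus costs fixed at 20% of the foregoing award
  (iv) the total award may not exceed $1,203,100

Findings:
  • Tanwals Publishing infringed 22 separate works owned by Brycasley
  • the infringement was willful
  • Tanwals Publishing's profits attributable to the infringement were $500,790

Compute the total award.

Statutory damages: 22 × $8,850 = $194,700
Multiplied by 4: 4 × $194,700 = $778,800
Combined award: $778,800 + $500,790 = $1,279,590
Costs: 20% of $1,279,590 = $255,918
Award plus costs: $1,279,590 + $255,918 = $1,535,508
Cap at $1,203,100: $1,535,508 exceeds the cap → $1,203,100

$1,203,100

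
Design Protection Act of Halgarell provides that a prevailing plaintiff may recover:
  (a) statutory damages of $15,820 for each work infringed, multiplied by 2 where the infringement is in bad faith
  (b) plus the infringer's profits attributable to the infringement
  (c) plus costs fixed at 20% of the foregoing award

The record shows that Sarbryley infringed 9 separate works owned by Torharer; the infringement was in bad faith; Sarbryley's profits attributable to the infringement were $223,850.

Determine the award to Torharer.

Statutory damages: 9 × $15,820 = $142,380
Doubled: 2 × $142,380 = $284,760
Combined award: $284,760 + $223,850 = $508,610
Costs: 20% of $508,610 = $101,722
Award plus costs: $508,610 + $101,722 = $610,332

$610,332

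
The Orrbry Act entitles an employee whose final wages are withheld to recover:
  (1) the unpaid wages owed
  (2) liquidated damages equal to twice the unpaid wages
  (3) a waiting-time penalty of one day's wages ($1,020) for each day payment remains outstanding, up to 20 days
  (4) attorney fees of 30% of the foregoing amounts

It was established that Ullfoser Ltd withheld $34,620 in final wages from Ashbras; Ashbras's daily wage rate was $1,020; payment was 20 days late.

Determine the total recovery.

Doubled: 2 × $34,620 = $69,240
Penalty days: min(20, 20) = 20
Waiting-time penalty: 20 × $1,020 = $20,400
Subtotal: $34,620 + $69,240 + $20,400 = $124,260
Attorney fees: 30% of $124,260 = $37,278
Total award: $124,260 + $37,278 = $161,538

$161,538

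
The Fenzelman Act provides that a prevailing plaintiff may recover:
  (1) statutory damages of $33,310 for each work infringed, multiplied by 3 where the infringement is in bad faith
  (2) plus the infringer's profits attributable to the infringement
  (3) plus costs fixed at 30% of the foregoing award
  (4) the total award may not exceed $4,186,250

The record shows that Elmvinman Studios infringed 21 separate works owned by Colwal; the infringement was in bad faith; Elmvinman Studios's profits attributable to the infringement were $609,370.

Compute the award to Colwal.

$3,520,270

Statutory damages: 21 × $33,310 = $699,510
Trebled: 3 × $699,510 = $2,098,530
Combined award: $2,098,530 + $609,370 = $2,707,900
Costs: 30% of $2,707,900 = $812,370
Award plus costs: $2,707,900 + $812,370 = $3,520,270
Cap at $4,186,250: $3,520,270 is within the cap, no reduction.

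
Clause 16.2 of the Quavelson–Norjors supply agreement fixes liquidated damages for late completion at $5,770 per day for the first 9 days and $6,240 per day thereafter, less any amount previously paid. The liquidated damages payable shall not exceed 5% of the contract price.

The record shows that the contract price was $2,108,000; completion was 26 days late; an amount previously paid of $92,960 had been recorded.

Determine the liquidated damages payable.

Liquidated damages: $65,050

First 9 days: 9 × $5,770 = $51,930
Remaining days: (26 − 9) × $6,240 = $106,080
Accrued per-day damages: $51,930 + $106,080 = $158,010
Less amount previously paid: $158,010 − $92,960 = $65,050
Cap: 5% of $2,108,000 = $105,400
Cap at $105,400: $65,050 is within the cap, no reduction.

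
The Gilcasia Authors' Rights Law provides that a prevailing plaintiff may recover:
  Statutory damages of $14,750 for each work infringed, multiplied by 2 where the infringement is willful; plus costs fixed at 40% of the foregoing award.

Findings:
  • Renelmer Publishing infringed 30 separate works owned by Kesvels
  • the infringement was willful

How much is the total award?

Statutory damages: 30 × $14,750 = $442,500
Doubled: 2 × $442,500 = $885,000
Costs: 40% of $885,000 = $354,000
Award plus costs: $885,000 + $354,000 = $1,239,000

$1,239,000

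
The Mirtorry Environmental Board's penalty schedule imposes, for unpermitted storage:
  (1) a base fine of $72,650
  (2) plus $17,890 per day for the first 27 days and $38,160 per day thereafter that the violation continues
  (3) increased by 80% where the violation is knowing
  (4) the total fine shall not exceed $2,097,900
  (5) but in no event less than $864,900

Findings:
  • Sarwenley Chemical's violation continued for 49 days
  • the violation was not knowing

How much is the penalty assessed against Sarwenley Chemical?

First 27 days: 27 × $17,890 = $483,030
Remaining days: (49 − 27) × $38,160 = $839,520
Per-day component: $483,030 + $839,520 = $1,322,550
Base plus per-day: $72,650 + $1,322,550 = $1,395,200
The violation was not knowing: no 80% increase.
Cap at $2,097,900: $1,395,200 is within the cap, no reduction.
Minimum $864,900: $1,395,200 meets the minimum, no increase.

$1,395,200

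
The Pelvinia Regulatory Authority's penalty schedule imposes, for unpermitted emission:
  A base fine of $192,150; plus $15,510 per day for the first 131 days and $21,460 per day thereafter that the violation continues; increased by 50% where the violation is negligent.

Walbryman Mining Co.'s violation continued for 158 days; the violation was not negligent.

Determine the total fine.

First 131 days: 131 × $15,510 = $2,031,810
Remaining days: (158 − 131) × $21,460 = $579,420
Per-day component: $2,031,810 + $579,420 = $2,611,230
Base plus per-day: $192,150 + $2,611,230 = $2,803,380
The violation was not negligent: no 50% increase.

$2,803,380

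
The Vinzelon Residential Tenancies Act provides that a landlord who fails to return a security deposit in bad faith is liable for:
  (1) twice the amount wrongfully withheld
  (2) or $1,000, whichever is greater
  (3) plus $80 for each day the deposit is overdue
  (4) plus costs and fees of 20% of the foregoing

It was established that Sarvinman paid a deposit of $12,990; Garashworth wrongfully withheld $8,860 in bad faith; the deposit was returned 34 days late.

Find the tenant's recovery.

Doubled: 2 × $8,860 = $17,720
Minimum $1,000: $17,720 meets the minimum, no increase.
Late-return penalty: 34 × $80 = $2,720
Damages plus late penalty: $17,720 + $2,720 = $20,440
Costs and fees: 20% of $20,440 = $4,088
Total recovery: $20,440 + $4,088 = $24,528

$24,528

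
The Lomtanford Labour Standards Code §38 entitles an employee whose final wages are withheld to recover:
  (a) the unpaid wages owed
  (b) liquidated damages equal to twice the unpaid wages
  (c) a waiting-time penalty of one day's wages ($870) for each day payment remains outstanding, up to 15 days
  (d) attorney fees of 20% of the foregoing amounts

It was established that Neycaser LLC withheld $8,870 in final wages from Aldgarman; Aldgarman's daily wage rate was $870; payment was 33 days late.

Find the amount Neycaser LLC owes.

$47,592

Doubled: 2 × $8,870 = $17,740
Penalty days: min(33, 15) = 15
Waiting-time penalty: 15 × $870 = $13,050
Subtotal: $8,870 + $17,740 + $13,050 = $39,660
Attorney fees: 20% of $39,660 = $7,932
Total award: $39,660 + $7,932 = $47,592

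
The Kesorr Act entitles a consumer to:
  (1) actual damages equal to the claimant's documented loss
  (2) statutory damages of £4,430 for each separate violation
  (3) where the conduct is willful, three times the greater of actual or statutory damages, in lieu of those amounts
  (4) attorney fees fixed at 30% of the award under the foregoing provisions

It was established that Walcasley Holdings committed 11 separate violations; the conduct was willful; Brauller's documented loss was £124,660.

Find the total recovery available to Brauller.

£486,174

Statutory damages: 11 × £4,430 = £48,730
Greater of actual damages (£124,660) or statutory damages (£48,730): £124,660
Trebled: 3 × £124,660 = £373,980
Attorney fees: 30% of £373,980 = £112,194
Total recovery: £373,980 + £112,194 = £486,174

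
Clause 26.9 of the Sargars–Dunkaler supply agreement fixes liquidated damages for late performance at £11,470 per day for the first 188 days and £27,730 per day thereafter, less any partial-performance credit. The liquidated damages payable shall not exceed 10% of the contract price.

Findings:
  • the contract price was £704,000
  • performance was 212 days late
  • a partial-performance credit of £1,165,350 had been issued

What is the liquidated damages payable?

First 188 days: 188 × £11,470 = £2,156,360
Remaining days: (212 − 188) × £27,730 = £665,520
Accrued per-day damages: £2,156,360 + £665,520 = £2,821,880
Less partial-performance credit: £2,821,880 − £1,165,350 = £1,656,530
Cap: 10% of £704,000 = £70,400
Cap at £70,400: £1,656,530 exceeds the cap → £70,400

£70,400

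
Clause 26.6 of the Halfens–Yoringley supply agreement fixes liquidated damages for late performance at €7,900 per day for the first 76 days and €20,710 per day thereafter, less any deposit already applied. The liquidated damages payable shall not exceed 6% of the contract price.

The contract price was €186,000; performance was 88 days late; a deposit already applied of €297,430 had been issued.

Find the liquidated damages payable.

€11,160

First 76 days: 76 × €7,900 = €600,400
Remaining days: (88 − 76) × €20,710 = €248,520
Accrued per-day damages: €600,400 + €248,520 = €848,920
Less deposit already applied: €848,920 − €297,430 = €551,490
Cap: 6% of €186,000 = €11,160
Cap at €11,160: €551,490 exceeds the cap → €11,160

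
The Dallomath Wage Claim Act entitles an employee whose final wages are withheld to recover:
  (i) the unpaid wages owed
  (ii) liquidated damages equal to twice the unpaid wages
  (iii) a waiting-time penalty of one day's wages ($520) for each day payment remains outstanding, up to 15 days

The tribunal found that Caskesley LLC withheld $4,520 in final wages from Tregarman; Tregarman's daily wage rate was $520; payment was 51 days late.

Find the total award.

$21,360

Doubled: 2 × $4,520 = $9,040
Penalty days: min(51, 15) = 15
Waiting-time penalty: 15 × $520 = $7,800
Total award: $4,520 + $9,040 + $7,800 = $21,360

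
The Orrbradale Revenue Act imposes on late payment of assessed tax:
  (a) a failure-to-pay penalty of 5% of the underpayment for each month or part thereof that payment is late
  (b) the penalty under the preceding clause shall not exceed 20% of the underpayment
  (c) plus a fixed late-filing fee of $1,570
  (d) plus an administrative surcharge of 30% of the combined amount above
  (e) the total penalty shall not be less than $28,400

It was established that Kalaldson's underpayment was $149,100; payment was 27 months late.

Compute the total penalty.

$40,807

Accrued rate: 5% × 27 = 135%, capped at 20% → 20%
Failure-to-pay penalty: 20% of $149,100 = $29,820
Penalty before surcharge: $29,820 + $1,570 = $31,390
Administrative surcharge: 30% of $31,390 = $9,417
Total penalty: $31,390 + $9,417 = $40,807
Minimum $28,400: $40,807 meets the minimum, no increase.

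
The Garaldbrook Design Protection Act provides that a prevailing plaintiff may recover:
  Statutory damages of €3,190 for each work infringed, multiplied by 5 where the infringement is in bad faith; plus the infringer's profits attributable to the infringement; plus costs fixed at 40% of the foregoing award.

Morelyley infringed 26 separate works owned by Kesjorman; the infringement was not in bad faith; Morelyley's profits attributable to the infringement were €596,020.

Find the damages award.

Statutory damages: 26 × €3,190 = €82,940
Infringement not in bad faith: no ×5 enhancement.
Combined award: €82,940 + €596,020 = €678,960
Costs: 40% of €678,960 = €271,584
Award plus costs: €678,960 + €271,584 = €950,544

€950,544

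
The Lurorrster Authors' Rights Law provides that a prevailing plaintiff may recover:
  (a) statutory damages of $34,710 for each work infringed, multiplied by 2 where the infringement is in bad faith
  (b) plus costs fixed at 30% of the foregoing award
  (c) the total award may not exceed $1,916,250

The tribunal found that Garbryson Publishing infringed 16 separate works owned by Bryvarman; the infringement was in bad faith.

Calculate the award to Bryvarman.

$1,443,936

Statutory damages: 16 × $34,710 = $555,360
Doubled: 2 × $555,360 = $1,110,720
Costs: 30% of $1,110,720 = $333,216
Award plus costs: $1,110,720 + $333,216 = $1,443,936
Cap at $1,916,250: $1,443,936 is within the cap, no reduction.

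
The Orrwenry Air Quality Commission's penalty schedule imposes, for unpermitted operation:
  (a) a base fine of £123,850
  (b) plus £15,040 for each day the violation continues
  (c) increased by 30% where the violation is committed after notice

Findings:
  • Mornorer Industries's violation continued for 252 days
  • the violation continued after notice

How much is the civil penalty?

£5,088,109

Per-day component: 252 × £15,040 = £3,790,080
Base plus per-day: £123,850 + £3,790,080 = £3,913,930
Enhancement: 30% of £3,913,930 = £1,174,179
Enhanced fine: £3,913,930 + £1,174,179 = £5,088,109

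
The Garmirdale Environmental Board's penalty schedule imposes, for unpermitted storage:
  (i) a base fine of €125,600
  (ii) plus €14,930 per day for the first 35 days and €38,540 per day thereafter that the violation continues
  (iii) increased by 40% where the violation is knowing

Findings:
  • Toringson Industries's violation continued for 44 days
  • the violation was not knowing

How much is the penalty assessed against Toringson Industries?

€995,010

First 35 days: 35 × €14,930 = €522,550
Remaining days: (44 − 35) × €38,540 = €346,860
Per-day component: €522,550 + €346,860 = €869,410
Base plus per-day: €125,600 + €869,410 = €995,010
The violation was not knowing: no 40% increase.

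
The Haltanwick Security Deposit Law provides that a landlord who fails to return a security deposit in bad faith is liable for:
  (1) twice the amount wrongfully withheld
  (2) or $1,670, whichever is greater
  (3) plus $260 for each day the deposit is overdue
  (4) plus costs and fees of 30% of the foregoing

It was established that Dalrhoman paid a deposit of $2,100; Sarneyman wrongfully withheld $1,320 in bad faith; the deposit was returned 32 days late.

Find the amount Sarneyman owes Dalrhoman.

Doubled: 2 × $1,320 = $2,640
Minimum $1,670: $2,640 meets the minimum, no increase.
Late-return penalty: 32 × $260 = $8,320
Damages plus late penalty: $2,640 + $8,320 = $10,960
Costs and fees: 30% of $10,960 = $3,288
Total recovery: $10,960 + $3,288 = $14,248

$14,248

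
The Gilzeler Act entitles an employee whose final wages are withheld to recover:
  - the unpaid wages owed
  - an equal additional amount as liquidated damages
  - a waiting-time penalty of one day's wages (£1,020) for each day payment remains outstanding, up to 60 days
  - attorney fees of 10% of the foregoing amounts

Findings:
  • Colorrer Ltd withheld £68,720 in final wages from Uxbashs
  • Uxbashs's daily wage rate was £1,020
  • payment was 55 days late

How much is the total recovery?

Liquidated damages (equal amount): £68,720
Penalty days: min(55, 60) = 55
Waiting-time penalty: 55 × £1,020 = £56,100
Subtotal: £68,720 + £68,720 + £56,100 = £193,540
Attorney fees: 10% of £193,540 = £19,354
Total award: £193,540 + £19,354 = £212,894

£212,894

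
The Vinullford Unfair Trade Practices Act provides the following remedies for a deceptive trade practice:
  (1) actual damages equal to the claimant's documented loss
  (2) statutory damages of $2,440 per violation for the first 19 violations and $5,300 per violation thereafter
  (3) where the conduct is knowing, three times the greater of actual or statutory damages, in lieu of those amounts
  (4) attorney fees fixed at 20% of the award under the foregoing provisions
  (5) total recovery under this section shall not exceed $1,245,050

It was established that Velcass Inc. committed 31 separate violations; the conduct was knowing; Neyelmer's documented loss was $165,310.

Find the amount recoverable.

First 19 violations: 19 × $2,440 = $46,360
Remaining violations: (31 − 19) × $5,300 = $63,600
Statutory damages: $46,360 + $63,600 = $109,960
Greater of actual damages ($165,310) or statutory damages ($109,960): $165,310
Trebled: 3 × $165,310 = $495,930
Attorney fees: 20% of $495,930 = $99,186
Total before cap: $495,930 + $99,186 = $595,116
Cap at $1,245,050: $595,116 is within the cap, no reduction.

$595,116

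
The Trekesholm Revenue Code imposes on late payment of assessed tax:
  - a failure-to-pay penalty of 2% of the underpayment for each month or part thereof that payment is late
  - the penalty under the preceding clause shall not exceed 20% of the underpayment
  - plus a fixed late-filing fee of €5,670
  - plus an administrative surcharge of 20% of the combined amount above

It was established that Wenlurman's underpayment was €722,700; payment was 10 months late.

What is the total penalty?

Penalty: €180,252

Accrued rate: 2% × 10 = 20%, capped at 20% → 20%
Failure-to-pay penalty: 20% of €722,700 = €144,540
Penalty before surcharge: €144,540 + €5,670 = €150,210
Administrative surcharge: 20% of €150,210 = €30,042
Total penalty: €150,210 + €30,042 = €180,252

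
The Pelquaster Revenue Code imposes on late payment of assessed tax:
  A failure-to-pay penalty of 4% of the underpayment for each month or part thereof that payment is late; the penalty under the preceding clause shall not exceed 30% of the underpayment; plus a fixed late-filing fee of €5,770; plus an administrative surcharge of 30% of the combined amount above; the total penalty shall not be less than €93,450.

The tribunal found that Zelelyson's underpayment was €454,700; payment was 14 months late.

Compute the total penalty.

€184,834

Accrued rate: 4% × 14 = 56%, capped at 30% → 30%
Failure-to-pay penalty: 30% of €454,700 = €136,410
Penalty before surcharge: €136,410 + €5,770 = €142,180
Administrative surcharge: 30% of €142,180 = €42,654
Total penalty: €142,180 + €42,654 = €184,834
Minimum €93,450: €184,834 meets the minimum, no increase.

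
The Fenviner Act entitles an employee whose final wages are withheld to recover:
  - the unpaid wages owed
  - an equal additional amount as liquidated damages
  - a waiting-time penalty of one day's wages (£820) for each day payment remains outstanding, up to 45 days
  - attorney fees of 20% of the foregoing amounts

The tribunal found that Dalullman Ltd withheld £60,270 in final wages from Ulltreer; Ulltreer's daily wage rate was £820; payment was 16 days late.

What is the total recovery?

Liquidated damages (equal amount): £60,270
Penalty days: min(16, 45) = 16
Waiting-time penalty: 16 × £820 = £13,120
Subtotal: £60,270 + £60,270 + £13,120 = £133,660
Attorney fees: 20% of £133,660 = £26,732
Total award: £133,660 + £26,732 = £160,392

£160,392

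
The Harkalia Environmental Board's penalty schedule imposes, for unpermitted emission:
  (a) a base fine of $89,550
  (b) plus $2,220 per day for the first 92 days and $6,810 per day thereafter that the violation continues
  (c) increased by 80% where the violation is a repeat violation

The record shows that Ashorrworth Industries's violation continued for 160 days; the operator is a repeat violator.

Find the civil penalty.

First 92 days: 92 × $2,220 = $204,240
Remaining days: (160 − 92) × $6,810 = $463,080
Per-day component: $204,240 + $463,080 = $667,320
Base plus per-day: $89,550 + $667,320 = $756,870
Enhancement: 80% of $756,870 = $605,496
Enhanced fine: $756,870 + $605,496 = $1,362,366

$1,362,366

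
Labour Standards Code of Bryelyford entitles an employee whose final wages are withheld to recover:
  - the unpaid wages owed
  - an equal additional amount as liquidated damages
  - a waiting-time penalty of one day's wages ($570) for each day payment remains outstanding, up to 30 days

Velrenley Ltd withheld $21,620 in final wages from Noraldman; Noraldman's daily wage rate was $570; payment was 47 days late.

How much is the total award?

Liquidated damages (equal amount): $21,620
Penalty days: min(47, 30) = 30
Waiting-time penalty: 30 × $570 = $17,100
Total award: $21,620 + $21,620 + $17,100 = $60,340

$60,340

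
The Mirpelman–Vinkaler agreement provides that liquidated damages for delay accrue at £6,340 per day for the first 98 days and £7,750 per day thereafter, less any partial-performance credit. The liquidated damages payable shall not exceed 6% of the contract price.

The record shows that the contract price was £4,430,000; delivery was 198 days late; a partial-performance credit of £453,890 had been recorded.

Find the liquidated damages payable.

First 98 days: 98 × £6,340 = £621,320
Remaining days: (198 − 98) × £7,750 = £775,000
Accrued per-day damages: £621,320 + £775,000 = £1,396,320
Less partial-performance credit: £1,396,320 − £453,890 = £942,430
Cap: 6% of £4,430,000 = £265,800
Cap at £265,800: £942,430 exceeds the cap → £265,800

£265,800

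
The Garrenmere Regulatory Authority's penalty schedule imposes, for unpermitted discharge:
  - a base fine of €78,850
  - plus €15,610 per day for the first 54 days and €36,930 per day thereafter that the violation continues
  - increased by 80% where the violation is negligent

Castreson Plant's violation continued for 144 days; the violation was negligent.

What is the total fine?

First 54 days: 54 × €15,610 = €842,940
Remaining days: (144 − 54) × €36,930 = €3,323,700
Per-day component: €842,940 + €3,323,700 = €4,166,640
Base plus per-day: €78,850 + €4,166,640 = €4,245,490
Enhancement: 80% of €4,245,490 = €3,396,392
Enhanced fine: €4,245,490 + €3,396,392 = €7,641,882

Civil penalty: €7,641,882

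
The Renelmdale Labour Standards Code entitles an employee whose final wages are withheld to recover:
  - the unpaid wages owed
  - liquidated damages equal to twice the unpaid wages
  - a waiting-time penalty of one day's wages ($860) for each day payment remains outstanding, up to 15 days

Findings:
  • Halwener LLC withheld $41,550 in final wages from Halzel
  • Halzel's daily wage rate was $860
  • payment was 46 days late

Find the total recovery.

Total award: $137,550

Doubled: 2 × $41,550 = $83,100
Penalty days: min(46, 15) = 15
Waiting-time penalty: 15 × $860 = $12,900
Total award: $41,550 + $83,100 + $12,900 = $137,550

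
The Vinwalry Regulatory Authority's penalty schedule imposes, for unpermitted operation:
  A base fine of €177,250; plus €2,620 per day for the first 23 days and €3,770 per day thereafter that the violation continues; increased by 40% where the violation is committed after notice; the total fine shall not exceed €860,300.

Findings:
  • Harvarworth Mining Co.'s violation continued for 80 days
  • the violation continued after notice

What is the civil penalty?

€633,360

First 23 days: 23 × €2,620 = €60,260
Remaining days: (80 − 23) × €3,770 = €214,890
Per-day component: €60,260 + €214,890 = €275,150
Base plus per-day: €177,250 + €275,150 = €452,400
Enhancement: 40% of €452,400 = €180,960
Enhanced fine: €452,400 + €180,960 = €633,360
Cap at €860,300: €633,360 is within the cap, no reduction.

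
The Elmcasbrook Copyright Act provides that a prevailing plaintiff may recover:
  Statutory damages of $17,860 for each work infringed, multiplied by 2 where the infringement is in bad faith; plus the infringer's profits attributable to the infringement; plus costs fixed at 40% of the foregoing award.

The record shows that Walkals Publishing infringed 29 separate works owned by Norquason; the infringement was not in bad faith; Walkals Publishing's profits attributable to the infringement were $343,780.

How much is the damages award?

Statutory damages: 29 × $17,860 = $517,940
Infringement not in bad faith: no ×2 enhancement.
Combined award: $517,940 + $343,780 = $861,720
Costs: 40% of $861,720 = $344,688
Award plus costs: $861,720 + $344,688 = $1,206,408

$1,206,408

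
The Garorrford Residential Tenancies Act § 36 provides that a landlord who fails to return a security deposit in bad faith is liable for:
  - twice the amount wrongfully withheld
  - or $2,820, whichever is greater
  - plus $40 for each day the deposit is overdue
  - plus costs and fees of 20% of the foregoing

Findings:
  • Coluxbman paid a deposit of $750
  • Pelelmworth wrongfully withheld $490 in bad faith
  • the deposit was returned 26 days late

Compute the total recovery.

Doubled: 2 × $490 = $980
Minimum $2,820: $980 is below the minimum → $2,820
Late-return penalty: 26 × $40 = $1,040
Damages plus late penalty: $2,820 + $1,040 = $3,860
Costs and fees: 20% of $3,860 = $772
Total recovery: $3,860 + $772 = $4,632

$4,632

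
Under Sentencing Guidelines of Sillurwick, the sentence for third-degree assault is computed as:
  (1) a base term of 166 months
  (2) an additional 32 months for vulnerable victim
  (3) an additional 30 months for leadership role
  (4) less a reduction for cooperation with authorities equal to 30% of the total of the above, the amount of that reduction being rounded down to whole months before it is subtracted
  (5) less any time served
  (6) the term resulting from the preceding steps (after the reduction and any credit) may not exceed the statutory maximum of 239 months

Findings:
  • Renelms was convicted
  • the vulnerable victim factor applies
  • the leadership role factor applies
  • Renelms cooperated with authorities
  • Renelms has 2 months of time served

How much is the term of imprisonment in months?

Vulnerable victim enhancement: +32 months
Leadership role enhancement: +30 months
Adjusted term: 166 months + 32 months + 30 months = 228 months
Cooperation with authorities reduction: 30% of 228 months = 68 months (rounded down)
After reduction: 228 − 68 = 160 months
Less time served: 160 months − 2 months = 158 months
Cap at 239 months: 158 months is within the cap, no reduction.

158 months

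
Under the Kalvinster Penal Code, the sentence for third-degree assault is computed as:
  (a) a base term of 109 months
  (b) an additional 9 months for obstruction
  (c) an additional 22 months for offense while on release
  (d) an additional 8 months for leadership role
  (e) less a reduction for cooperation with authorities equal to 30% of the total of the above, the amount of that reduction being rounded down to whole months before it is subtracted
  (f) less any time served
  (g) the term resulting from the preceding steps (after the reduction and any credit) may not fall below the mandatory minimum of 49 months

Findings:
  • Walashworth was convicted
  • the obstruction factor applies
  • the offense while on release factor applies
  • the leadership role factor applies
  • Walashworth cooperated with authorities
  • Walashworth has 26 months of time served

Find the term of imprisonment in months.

Obstruction enhancement: +9 months
Offense while on release enhancement: +22 months
Leadership role enhancement: +8 months
Adjusted term: 109 months + 9 months + 22 months + 8 months = 148 months
Cooperation with authorities reduction: 30% of 148 months = 44 months (rounded down)
After reduction: 148 − 44 = 104 months
Less time served: 104 months − 26 months = 78 months
Minimum 49 months: 78 months meets the minimum, no increase.

78 months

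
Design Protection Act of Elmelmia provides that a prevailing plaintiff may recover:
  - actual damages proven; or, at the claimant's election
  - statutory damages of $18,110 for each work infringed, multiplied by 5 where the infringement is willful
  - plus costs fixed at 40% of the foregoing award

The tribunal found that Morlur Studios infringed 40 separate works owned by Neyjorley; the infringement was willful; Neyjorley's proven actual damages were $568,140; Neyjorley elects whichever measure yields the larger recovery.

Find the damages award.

$5,070,800

Statutory damages: 40 × $18,110 = $724,400
Multiplied by 5: 5 × $724,400 = $3,622,000
Greater of actual damages ($568,140) or enhanced statutory damages ($3,622,000): $3,622,000
Costs: 40% of $3,622,000 = $1,448,800
Award plus costs: $3,622,000 + $1,448,800 = $5,070,800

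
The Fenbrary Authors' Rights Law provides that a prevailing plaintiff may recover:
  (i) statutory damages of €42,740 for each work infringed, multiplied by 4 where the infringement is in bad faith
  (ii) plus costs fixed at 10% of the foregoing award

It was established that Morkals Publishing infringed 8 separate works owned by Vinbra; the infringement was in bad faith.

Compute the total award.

Statutory damages: 8 × €42,740 = €341,920
Multiplied by 4: 4 × €341,920 = €1,367,680
Costs: 10% of €1,367,680 = €136,768
Award plus costs: €1,367,680 + €136,768 = €1,504,448

€1,504,448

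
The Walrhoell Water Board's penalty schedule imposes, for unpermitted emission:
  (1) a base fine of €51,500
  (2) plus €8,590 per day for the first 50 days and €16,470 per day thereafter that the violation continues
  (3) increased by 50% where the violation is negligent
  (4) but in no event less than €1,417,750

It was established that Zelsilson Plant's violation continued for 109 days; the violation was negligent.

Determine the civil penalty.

First 50 days: 50 × €8,590 = €429,500
Remaining days: (109 − 50) × €16,470 = €971,730
Per-day component: €429,500 + €971,730 = €1,401,230
Base plus per-day: €51,500 + €1,401,230 = €1,452,730
Enhancement: 50% of €1,452,730 = €726,365
Enhanced fine: €1,452,730 + €726,365 = €2,179,095
Minimum €1,417,750: €2,179,095 meets the minimum, no increase.

€2,179,095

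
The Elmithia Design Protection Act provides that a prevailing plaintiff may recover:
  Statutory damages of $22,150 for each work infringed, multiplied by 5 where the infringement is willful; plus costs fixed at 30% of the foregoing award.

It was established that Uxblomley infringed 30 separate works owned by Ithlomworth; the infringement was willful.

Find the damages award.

Award: $4,319,250

Statutory damages: 30 × $22,150 = $664,500
Multiplied by 5: 5 × $664,500 = $3,322,500
Costs: 30% of $3,322,500 = $996,750
Award plus costs: $3,322,500 + $996,750 = $4,319,250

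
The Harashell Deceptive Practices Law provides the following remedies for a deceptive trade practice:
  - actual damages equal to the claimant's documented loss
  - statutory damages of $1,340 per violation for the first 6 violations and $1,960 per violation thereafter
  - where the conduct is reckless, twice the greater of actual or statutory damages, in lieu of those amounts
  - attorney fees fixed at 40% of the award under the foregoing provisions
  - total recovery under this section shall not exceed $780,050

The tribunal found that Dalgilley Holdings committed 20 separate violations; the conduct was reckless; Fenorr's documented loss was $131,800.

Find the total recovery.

First 6 violations: 6 × $1,340 = $8,040
Remaining violations: (20 − 6) × $1,960 = $27,440
Statutory damages: $8,040 + $27,440 = $35,480
Greater of actual damages ($131,800) or statutory damages ($35,480): $131,800
Doubled: 2 × $131,800 = $263,600
Attorney fees: 40% of $263,600 = $105,440
Total before cap: $263,600 + $105,440 = $369,040
Cap at $780,050: $369,040 is within the cap, no reduction.

$369,040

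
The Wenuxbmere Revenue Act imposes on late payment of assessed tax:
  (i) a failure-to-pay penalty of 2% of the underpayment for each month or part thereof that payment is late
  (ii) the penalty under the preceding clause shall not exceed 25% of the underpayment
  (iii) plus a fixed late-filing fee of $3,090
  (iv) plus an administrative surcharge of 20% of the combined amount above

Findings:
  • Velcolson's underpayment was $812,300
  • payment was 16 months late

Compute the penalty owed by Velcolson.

Accrued rate: 2% × 16 = 32%, capped at 25% → 25%
Failure-to-pay penalty: 25% of $812,300 = $203,075
Penalty before surcharge: $203,075 + $3,090 = $206,165
Administrative surcharge: 20% of $206,165 = $41,233
Total penalty: $206,165 + $41,233 = $247,398

$247,398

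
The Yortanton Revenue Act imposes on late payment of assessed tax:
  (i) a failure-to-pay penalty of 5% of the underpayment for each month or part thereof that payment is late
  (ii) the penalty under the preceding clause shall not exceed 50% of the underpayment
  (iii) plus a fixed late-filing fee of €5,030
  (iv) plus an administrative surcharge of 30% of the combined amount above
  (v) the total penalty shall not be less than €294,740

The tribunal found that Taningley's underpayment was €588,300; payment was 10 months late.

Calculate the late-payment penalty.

Penalty: €388,934

Accrued rate: 5% × 10 = 50%, capped at 50% → 50%
Failure-to-pay penalty: 50% of €588,300 = €294,150
Penalty before surcharge: €294,150 + €5,030 = €299,180
Administrative surcharge: 30% of €299,180 = €89,754
Total penalty: €299,180 + €89,754 = €388,934
Minimum €294,740: €388,934 meets the minimum, no increase.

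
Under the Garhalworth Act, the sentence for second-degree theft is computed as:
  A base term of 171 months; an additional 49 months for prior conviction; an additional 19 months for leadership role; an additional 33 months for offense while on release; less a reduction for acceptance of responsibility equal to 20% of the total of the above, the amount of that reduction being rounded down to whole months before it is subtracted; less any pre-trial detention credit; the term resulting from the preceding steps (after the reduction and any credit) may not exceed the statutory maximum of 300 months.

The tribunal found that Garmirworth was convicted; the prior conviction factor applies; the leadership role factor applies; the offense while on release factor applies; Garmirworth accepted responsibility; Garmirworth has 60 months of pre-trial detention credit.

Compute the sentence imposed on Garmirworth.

158 months

Prior conviction enhancement: +49 months
Leadership role enhancement: +19 months
Offense while on release enhancement: +33 months
Adjusted term: 171 months + 49 months + 19 months + 33 months = 272 months
Acceptance of responsibility reduction: 20% of 272 months = 54 months (rounded down)
After reduction: 272 − 54 = 218 months
Less pre-trial detention credit: 218 months − 60 months = 158 months
Cap at 300 months: 158 months is within the cap, no reduction.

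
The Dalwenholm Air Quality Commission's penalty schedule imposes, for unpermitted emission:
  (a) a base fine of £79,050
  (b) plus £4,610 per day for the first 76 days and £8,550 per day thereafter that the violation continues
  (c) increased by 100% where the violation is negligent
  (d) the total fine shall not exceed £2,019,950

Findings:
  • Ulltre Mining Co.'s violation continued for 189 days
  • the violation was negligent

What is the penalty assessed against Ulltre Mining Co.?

First 76 days: 76 × £4,610 = £350,360
Remaining days: (189 − 76) × £8,550 = £966,150
Per-day component: £350,360 + £966,150 = £1,316,510
Base plus per-day: £79,050 + £1,316,510 = £1,395,560
Enhancement: 100% of £1,395,560 = £1,395,560
Enhanced fine: £1,395,560 + £1,395,560 = £2,791,120
Cap at £2,019,950: £2,791,120 exceeds the cap → £2,019,950

£2,019,950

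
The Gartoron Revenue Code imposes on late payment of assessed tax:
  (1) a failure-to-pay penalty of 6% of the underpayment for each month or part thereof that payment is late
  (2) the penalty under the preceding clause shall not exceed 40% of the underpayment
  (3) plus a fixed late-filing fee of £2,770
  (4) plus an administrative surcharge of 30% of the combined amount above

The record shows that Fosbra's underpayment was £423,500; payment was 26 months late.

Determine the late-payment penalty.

£223,821

Accrued rate: 6% × 26 = 156%, capped at 40% → 40%
Failure-to-pay penalty: 40% of £423,500 = £169,400
Penalty before surcharge: £169,400 + £2,770 = £172,170
Administrative surcharge: 30% of £172,170 = £51,651
Total penalty: £172,170 + £51,651 = £223,821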